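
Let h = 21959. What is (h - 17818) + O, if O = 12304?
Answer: 16445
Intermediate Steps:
(h - 17818) + O = (21959 - 17818) + 12304 = 4141 + 12304 = 16445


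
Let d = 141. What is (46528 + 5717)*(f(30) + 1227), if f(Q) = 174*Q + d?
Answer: 344190060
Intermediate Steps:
f(Q) = 141 + 174*Q (f(Q) = 174*Q + 141 = 141 + 174*Q)
(46528 + 5717)*(f(30) + 1227) = (46528 + 5717)*((141 + 174*30) + 1227) = 52245*((141 + 5220) + 1227) = 52245*(5361 + 1227) = 52245*6588 = 344190060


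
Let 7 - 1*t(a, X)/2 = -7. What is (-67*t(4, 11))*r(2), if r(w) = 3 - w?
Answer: -1876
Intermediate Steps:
t(a, X) = 28 (t(a, X) = 14 - 2*(-7) = 14 + 14 = 28)
(-67*t(4, 11))*r(2) = (-67*28)*(3 - 1*2) = -1876*(3 - 2) = -1876*1 = -1876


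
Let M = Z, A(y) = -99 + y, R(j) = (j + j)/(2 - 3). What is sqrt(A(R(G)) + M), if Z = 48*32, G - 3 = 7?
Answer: sqrt(1417) ≈ 37.643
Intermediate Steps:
G = 10 (G = 3 + 7 = 10)
Z = 1536
R(j) = -2*j (R(j) = (2*j)/(-1) = (2*j)*(-1) = -2*j)
M = 1536
sqrt(A(R(G)) + M) = sqrt((-99 - 2*10) + 1536) = sqrt((-99 - 20) + 1536) = sqrt(-119 + 1536) = sqrt(1417)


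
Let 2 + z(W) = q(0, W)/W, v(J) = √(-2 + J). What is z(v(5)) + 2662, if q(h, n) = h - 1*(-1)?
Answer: 2660 + √3/3 ≈ 2660.6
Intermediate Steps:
q(h, n) = 1 + h (q(h, n) = h + 1 = 1 + h)
z(W) = -2 + 1/W (z(W) = -2 + (1 + 0)/W = -2 + 1/W)
z(v(5)) + 2662 = (-2 + 1/(√(-2 + 5))) + 2662 = (-2 + 1/(√3)) + 2662 = (-2 + √3/3) + 2662 = 2660 + √3/3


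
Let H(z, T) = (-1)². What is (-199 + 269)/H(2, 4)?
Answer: 70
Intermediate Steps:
H(z, T) = 1
(-199 + 269)/H(2, 4) = (-199 + 269)/1 = 1*70 = 70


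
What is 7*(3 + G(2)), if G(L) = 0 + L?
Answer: 35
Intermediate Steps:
G(L) = L
7*(3 + G(2)) = 7*(3 + 2) = 7*5 = 35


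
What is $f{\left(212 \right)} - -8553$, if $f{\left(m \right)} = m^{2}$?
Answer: $53497$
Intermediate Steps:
$f{\left(212 \right)} - -8553 = 212^{2} - -8553 = 44944 + 8553 = 53497$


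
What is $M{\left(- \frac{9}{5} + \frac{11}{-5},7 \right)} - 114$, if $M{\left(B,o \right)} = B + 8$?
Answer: $-110$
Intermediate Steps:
$M{\left(B,o \right)} = 8 + B$
$M{\left(- \frac{9}{5} + \frac{11}{-5},7 \right)} - 114 = \left(8 + \left(- \frac{9}{5} + \frac{11}{-5}\right)\right) - 114 = \left(8 + \left(\left(-9\right) \frac{1}{5} + 11 \left(- \frac{1}{5}\right)\right)\right) - 114 = \left(8 - 4\right) - 114 = 4 - 114 = -110$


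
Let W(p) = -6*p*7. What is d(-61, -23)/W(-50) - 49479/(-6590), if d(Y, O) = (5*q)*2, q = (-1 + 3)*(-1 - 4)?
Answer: 1032469/138390 ≈ 7.4606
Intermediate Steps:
q = -10 (q = 2*(-5) = -10)
d(Y, O) = -100 (d(Y, O) = (5*(-10))*2 = -50*2 = -100)
W(p) = -42*p
d(-61, -23)/W(-50) - 49479/(-6590) = -100/((-42*(-50))) - 49479/(-6590) = -100/2100 - 49479*(-1/6590) = -100*1/2100 + 49479/6590 = -1/21 + 49479/6590 = 1032469/138390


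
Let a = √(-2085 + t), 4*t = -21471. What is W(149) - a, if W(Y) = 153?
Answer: 153 - I*√29811/2 ≈ 153.0 - 86.329*I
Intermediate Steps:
t = -21471/4 (t = (¼)*(-21471) = -21471/4 ≈ -5367.8)
a = I*√29811/2 (a = √(-2085 - 21471/4) = √(-29811/4) = I*√29811/2 ≈ 86.329*I)
W(149) - a = 153 - I*√29811/2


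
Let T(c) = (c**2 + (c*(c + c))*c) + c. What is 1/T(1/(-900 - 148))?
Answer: -575511296/548629 ≈ -1049.0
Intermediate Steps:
T(c) = c + c**2 + 2*c**3 (T(c) = (c**2 + (c*(2*c))*c) + c = (c**2 + (2*c**2)*c) + c = (c**2 + 2*c**3) + c = c + c**2 + 2*c**3)
1/T(1/(-900 - 148)) = 1/((1 + 1/(-900 - 148) + 2*(1/(-900 - 148))**2)/(-900 - 148)) = 1/((1 + 1/(-1048) + 2*(1/(-1048))**2)/(-1048)) = 1/(-(1 - 1/1048 + 2*(-1/1048)**2)/1048) = 1/(-(1 - 1/1048 + 2*(1/1098304))/1048) = 1/(-(1 - 1/1048 + 1/549152)/1048) = 1/(-1/1048*548629/549152) = 1/(-548629/575511296) = -575511296/548629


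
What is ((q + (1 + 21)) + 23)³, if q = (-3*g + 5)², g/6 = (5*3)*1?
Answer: 346984328683000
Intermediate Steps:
g = 90 (g = 6*((5*3)*1) = 6*(15*1) = 6*15 = 90)
q = 70225 (q = (-3*90 + 5)² = (-270 + 5)² = (-265)² = 70225)
((q + (1 + 21)) + 23)³ = ((70225 + (1 + 21)) + 23)³ = ((70225 + 22) + 23)³ = (70247 + 23)³ = 70270³ = 346984328683000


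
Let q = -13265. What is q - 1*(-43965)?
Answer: 30700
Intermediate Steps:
q - 1*(-43965) = -13265 - 1*(-43965) = -13265 + 43965 = 30700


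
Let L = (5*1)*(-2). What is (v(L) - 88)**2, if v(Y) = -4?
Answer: 8464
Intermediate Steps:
L = -10 (L = 5*(-2) = -10)
(v(L) - 88)**2 = (-4 - 88)**2 = (-92)**2 = 8464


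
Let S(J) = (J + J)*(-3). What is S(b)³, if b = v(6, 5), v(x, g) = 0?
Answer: 0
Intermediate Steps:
b = 0
S(J) = -6*J (S(J) = (2*J)*(-3) = -6*J)
S(b)³ = (-6*0)³ = 0³ = 0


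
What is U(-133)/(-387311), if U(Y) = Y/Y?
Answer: -1/387311 ≈ -2.5819e-6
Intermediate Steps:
U(Y) = 1
U(-133)/(-387311) = 1/(-387311) = 1*(-1/387311) = -1/387311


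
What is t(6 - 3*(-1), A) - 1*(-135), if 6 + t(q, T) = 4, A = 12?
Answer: 133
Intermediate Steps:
t(q, T) = -2 (t(q, T) = -6 + 4 = -2)
t(6 - 3*(-1), A) - 1*(-135) = -2 - 1*(-135) = -2 + 135 = 133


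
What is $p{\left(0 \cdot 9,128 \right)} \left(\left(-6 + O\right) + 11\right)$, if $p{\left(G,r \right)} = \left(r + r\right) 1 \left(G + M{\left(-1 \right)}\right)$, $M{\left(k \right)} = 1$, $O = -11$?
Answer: $-1536$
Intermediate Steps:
$p{\left(G,r \right)} = 2 r \left(1 + G\right)$ ($p{\left(G,r \right)} = \left(r + r\right) 1 \left(G + 1\right) = 2 r 1 \left(1 + G\right) = 2 r \left(1 + G\right)$)
$p{\left(0 \cdot 9,128 \right)} \left(\left(-6 + O\right) + 11\right) = 2 \cdot 128 \left(1 + 0 \cdot 9\right) \left(\left(-6 - 11\right) + 11\right) = 2 \cdot 128 \left(1 + 0\right) \left(-17 + 11\right) = 2 \cdot 128 \cdot 1 \left(-6\right) = 256 \left(-6\right) = -1536$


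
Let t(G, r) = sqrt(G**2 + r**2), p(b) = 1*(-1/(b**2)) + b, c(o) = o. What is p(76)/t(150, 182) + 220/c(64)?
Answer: 55/16 + 438975*sqrt(13906)/160642112 ≈ 3.7597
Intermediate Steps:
p(b) = b - 1/b**2 (p(b) = 1*(-1/b**2) + b = -1/b**2 + b = b - 1/b**2)
p(76)/t(150, 182) + 220/c(64) = (76 - 1/76**2)/(sqrt(150**2 + 182**2)) + 220/64 = (76 - 1*1/5776)/(sqrt(22500 + 33124)) + 220*(1/64) = (76 - 1/5776)/(sqrt(55624)) + 55/16 = 438975/(5776*((2*sqrt(13906)))) + 55/16 = 438975*(sqrt(13906)/27812)/5776 + 55/16 = 438975*sqrt(13906)/160642112 + 55/16 = 55/16 + 438975*sqrt(13906)/160642112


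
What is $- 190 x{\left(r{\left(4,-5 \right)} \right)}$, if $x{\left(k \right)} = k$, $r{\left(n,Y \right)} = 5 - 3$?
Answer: $-380$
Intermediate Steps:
$r{\left(n,Y \right)} = 2$
$- 190 x{\left(r{\left(4,-5 \right)} \right)} = \left(-190\right) 2 = -380$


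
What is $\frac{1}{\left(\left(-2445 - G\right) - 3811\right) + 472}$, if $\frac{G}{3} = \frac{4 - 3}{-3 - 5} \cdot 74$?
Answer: $- \frac{4}{23025} \approx -0.00017372$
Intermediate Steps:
$G = - \frac{111}{4}$ ($G = 3 \frac{4 - 3}{-3 - 5} \cdot 74 = 3 \cdot 1 \frac{1}{-8} \cdot 74 = 3 \cdot 1 \left(- \frac{1}{8}\right) 74 = 3 \left(\left(- \frac{1}{8}\right) 74\right) = 3 \left(- \frac{37}{4}\right) = - \frac{111}{4} \approx -27.75$)
$\frac{1}{\left(\left(-2445 - G\right) - 3811\right) + 472} = \frac{1}{\left(\left(-2445 - - \frac{111}{4}\right) - 3811\right) + 472} = \frac{1}{\left(\left(-2445 + \frac{111}{4}\right) - 3811\right) + 472} = \frac{1}{\left(- \frac{9669}{4} - 3811\right) + 472} = \frac{1}{- \frac{24913}{4} + 472} = \frac{1}{- \frac{23025}{4}} = - \frac{4}{23025}$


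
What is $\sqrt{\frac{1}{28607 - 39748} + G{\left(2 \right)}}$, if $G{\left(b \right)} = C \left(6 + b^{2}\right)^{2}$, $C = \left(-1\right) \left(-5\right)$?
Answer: $\frac{\sqrt{62060929359}}{11141} \approx 22.361$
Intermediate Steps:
$C = 5$
$G{\left(b \right)} = 5 \left(6 + b^{2}\right)^{2}$
$\sqrt{\frac{1}{28607 - 39748} + G{\left(2 \right)}} = \sqrt{\frac{1}{28607 - 39748} + 5 \left(6 + 2^{2}\right)^{2}} = \sqrt{\frac{1}{-11141} + 5 \left(6 + 4\right)^{2}} = \sqrt{- \frac{1}{11141} + 5 \cdot 10^{2}} = \sqrt{- \frac{1}{11141} + 5 \cdot 100} = \sqrt{- \frac{1}{11141} + 500} = \sqrt{\frac{5570499}{11141}} = \frac{\sqrt{62060929359}}{11141}$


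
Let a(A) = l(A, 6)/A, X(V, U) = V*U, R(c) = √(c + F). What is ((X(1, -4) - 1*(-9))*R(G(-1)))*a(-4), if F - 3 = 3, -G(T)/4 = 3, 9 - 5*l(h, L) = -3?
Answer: -3*I*√6 ≈ -7.3485*I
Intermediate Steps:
l(h, L) = 12/5 (l(h, L) = 9/5 - ⅕*(-3) = 9/5 + ⅗ = 12/5)
G(T) = -12 (G(T) = -4*3 = -12)
F = 6 (F = 3 + 3 = 6)
R(c) = √(6 + c) (R(c) = √(c + 6) = √(6 + c))
X(V, U) = U*V
a(A) = 12/(5*A)
((X(1, -4) - 1*(-9))*R(G(-1)))*a(-4) = ((-4*1 - 1*(-9))*√(6 - 12))*((12/5)/(-4)) = ((-4 + 9)*√(-6))*((12/5)*(-¼)) = (5*(I*√6))*(-⅗) = (5*I*√6)*(-⅗) = -3*I*√6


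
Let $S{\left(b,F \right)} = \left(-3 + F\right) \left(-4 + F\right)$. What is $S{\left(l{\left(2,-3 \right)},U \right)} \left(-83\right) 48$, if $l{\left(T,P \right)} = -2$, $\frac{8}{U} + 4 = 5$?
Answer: $-79680$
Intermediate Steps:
$U = 8$ ($U = \frac{8}{-4 + 5} = \frac{8}{1} = 8 \cdot 1 = 8$)
$S{\left(b,F \right)} = \left(-4 + F\right) \left(-3 + F\right)$
$S{\left(l{\left(2,-3 \right)},U \right)} \left(-83\right) 48 = \left(12 + 8^{2} - 56\right) \left(-83\right) 48 = \left(12 + 64 - 56\right) \left(-83\right) 48 = 20 \left(-83\right) 48 = \left(-1660\right) 48 = -79680$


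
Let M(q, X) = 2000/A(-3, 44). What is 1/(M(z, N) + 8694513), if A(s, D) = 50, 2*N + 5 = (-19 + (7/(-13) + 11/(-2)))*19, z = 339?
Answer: 1/8694553 ≈ 1.1501e-7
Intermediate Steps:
N = -12499/52 (N = -5/2 + ((-19 + (7/(-13) + 11/(-2)))*19)/2 = -5/2 + ((-19 + (7*(-1/13) + 11*(-½)))*19)/2 = -5/2 + ((-19 + (-7/13 - 11/2))*19)/2 = -5/2 + ((-19 - 157/26)*19)/2 = -5/2 + (-651/26*19)/2 = -5/2 + (½)*(-12369/26) = -5/2 - 12369/52 = -12499/52 ≈ -240.37)
M(q, X) = 40 (M(q, X) = 2000/50 = 2000*(1/50) = 40)
1/(M(z, N) + 8694513) = 1/(40 + 8694513) = 1/8694553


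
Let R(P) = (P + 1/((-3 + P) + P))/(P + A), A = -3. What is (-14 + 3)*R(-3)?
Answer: -154/27 ≈ -5.7037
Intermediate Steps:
R(P) = (P + 1/(-3 + 2*P))/(-3 + P) (R(P) = (P + 1/((-3 + P) + P))/(P - 3) = (P + 1/(-3 + 2*P))/(-3 + P))
(-14 + 3)*R(-3) = (-14 + 3)*((1 - 3*(-3) + 2*(-3)²)/(9 - 9*(-3) + 2*(-3)²)) = -11*(1 + 9 + 2*9)/(9 + 27 + 2*9) = -11*(1 + 9 + 18)/(9 + 27 + 18) = -11*28/54 = -11*14/27 = -154/27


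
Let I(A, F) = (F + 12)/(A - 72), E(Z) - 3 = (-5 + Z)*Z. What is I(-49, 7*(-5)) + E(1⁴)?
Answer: -98/121 ≈ -0.80992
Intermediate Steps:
E(Z) = 3 + Z*(-5 + Z) (E(Z) = 3 + (-5 + Z)*Z = 3 + Z*(-5 + Z))
I(A, F) = (12 + F)/(-72 + A)
I(-49, 7*(-5)) + E(1⁴) = (12 + 7*(-5))/(-72 - 49) + (3 + (1⁴)² - 5*1⁴) = (12 - 35)/(-121) + (3 + 1² - 5*1) = -1/121*(-23) + (3 + 1 - 5) = 23/121 - 1 = -98/121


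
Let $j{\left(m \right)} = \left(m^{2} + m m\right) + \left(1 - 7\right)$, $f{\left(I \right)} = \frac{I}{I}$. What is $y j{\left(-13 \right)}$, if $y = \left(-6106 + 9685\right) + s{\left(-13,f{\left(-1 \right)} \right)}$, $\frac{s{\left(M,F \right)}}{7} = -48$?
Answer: $1076676$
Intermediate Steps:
$f{\left(I \right)} = 1$
$s{\left(M,F \right)} = -336$ ($s{\left(M,F \right)} = 7 \left(-48\right) = -336$)
$j{\left(m \right)} = -6 + 2 m^{2}$ ($j{\left(m \right)} = \left(m^{2} + m^{2}\right) - 6 = 2 m^{2} - 6 = -6 + 2 m^{2}$)
$y = 3243$ ($y = \left(-6106 + 9685\right) - 336 = 3579 - 336 = 3243$)
$y j{\left(-13 \right)} = 3243 \left(-6 + 2 \left(-13\right)^{2}\right) = 3243 \left(-6 + 2 \cdot 169\right) = 3243 \left(-6 + 338\right) = 3243 \cdot 332 = 1076676$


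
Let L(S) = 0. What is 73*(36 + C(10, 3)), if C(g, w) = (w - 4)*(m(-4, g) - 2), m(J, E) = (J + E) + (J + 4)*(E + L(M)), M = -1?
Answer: 2336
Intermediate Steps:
m(J, E) = E + J + E*(4 + J) (m(J, E) = (J + E) + (J + 4)*(E + 0) = (E + J) + (4 + J)*E = (E + J) + E*(4 + J) = E + J + E*(4 + J))
C(g, w) = (-6 + g)*(-4 + w) (C(g, w) = (w - 4)*((-4 + 5*g + g*(-4)) - 2) = (-4 + w)*((-4 + 5*g - 4*g) - 2) = (-4 + w)*((-4 + g) - 2) = (-4 + w)*(-6 + g) = (-6 + g)*(-4 + w))
73*(36 + C(10, 3)) = 73*(36 + (24 - 6*3 - 4*10 + 10*3)) = 73*(36 + (24 - 18 - 40 + 30)) = 73*(36 - 4) = 73*32 = 2336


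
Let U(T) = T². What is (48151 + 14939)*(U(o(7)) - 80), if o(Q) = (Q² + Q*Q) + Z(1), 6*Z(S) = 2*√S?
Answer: 604998050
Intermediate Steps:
Z(S) = √S/3 (Z(S) = (2*√S)/6 = √S/3)
o(Q) = ⅓ + 2*Q² (o(Q) = (Q² + Q*Q) + √1/3 = (Q² + Q²) + (⅓)*1 = 2*Q² + ⅓ = ⅓ + 2*Q²)
(48151 + 14939)*(U(o(7)) - 80) = (48151 + 14939)*((⅓ + 2*7²)² - 80) = 63090*((⅓ + 2*49)² - 80) = 63090*((⅓ + 98)² - 80) = 63090*((295/3)² - 80) = 63090*(87025/9 - 80) = 63090*(86305/9) = 604998050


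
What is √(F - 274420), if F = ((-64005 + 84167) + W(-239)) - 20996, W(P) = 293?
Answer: I*√274961 ≈ 524.37*I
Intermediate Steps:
F = -541 (F = ((-64005 + 84167) + 293) - 20996 = (20162 + 293) - 20996 = 20455 - 20996 = -541)
√(F - 274420) = √(-541 - 274420) = √(-274961) = I*√274961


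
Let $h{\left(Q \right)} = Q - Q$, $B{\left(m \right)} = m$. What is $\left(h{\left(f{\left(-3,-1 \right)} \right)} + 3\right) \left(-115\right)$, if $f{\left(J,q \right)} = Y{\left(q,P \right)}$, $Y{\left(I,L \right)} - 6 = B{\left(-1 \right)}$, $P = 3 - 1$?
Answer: $-345$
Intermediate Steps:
$P = 2$
$Y{\left(I,L \right)} = 5$ ($Y{\left(I,L \right)} = 6 - 1 = 5$)
$f{\left(J,q \right)} = 5$
$h{\left(Q \right)} = 0$
$\left(h{\left(f{\left(-3,-1 \right)} \right)} + 3\right) \left(-115\right) = \left(0 + 3\right) \left(-115\right) = 3 \left(-115\right) = -345$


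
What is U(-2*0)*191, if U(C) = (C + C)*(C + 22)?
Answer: 0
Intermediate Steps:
U(C) = 2*C*(22 + C) (U(C) = (2*C)*(22 + C) = 2*C*(22 + C))
U(-2*0)*191 = (2*(-2*0)*(22 - 2*0))*191 = (2*0*(22 + 0))*191 = (2*0*22)*191 = 0*191 = 0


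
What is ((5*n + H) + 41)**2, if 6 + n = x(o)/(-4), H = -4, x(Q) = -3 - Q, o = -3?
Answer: 49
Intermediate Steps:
n = -6 (n = -6 + (-3 - 1*(-3))/(-4) = -6 + (-3 + 3)*(-1/4) = -6 + 0*(-1/4) = -6 + 0 = -6)
((5*n + H) + 41)**2 = ((5*(-6) - 4) + 41)**2 = ((-30 - 4) + 41)**2 = (-34 + 41)**2 = 7**2 = 49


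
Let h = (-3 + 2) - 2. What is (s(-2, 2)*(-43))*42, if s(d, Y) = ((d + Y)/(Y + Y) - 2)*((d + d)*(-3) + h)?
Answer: 32508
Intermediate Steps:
h = -3 (h = -1 - 2 = -3)
s(d, Y) = (-3 - 6*d)*(-2 + (Y + d)/(2*Y)) (s(d, Y) = ((d + Y)/(Y + Y) - 2)*((d + d)*(-3) - 3) = ((Y + d)/((2*Y)) - 2)*((2*d)*(-3) - 3) = ((Y + d)*(1/(2*Y)) - 2)*(-6*d - 3) = ((Y + d)/(2*Y) - 2)*(-3 - 6*d) = (-2 + (Y + d)/(2*Y))*(-3 - 6*d) = (-3 - 6*d)*(-2 + (Y + d)/(2*Y)))
(s(-2, 2)*(-43))*42 = (((3/2)*(-1*(-2) - 2*(-2)**2 + 3*2*(1 + 2*(-2)))/2)*(-43))*42 = (((3/2)*(1/2)*(2 - 2*4 + 3*2*(1 - 4)))*(-43))*42 = (((3/2)*(1/2)*(2 - 8 + 3*2*(-3)))*(-43))*42 = (((3/2)*(1/2)*(2 - 8 - 18))*(-43))*42 = (((3/2)*(1/2)*(-24))*(-43))*42 = -18*(-43)*42 = 774*42 = 32508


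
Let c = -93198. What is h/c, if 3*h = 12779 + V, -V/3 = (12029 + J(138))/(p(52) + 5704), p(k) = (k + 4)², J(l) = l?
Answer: -2304691/50441040 ≈ -0.045691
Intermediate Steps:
p(k) = (4 + k)²
V = -36501/8840 (V = -3*(12029 + 138)/((4 + 52)² + 5704) = -36501/(56² + 5704) = -36501/(3136 + 5704) = -36501/8840 ≈ -4.1291)
h = 112929859/26520 (h = (12779 - 36501/8840)/3 = (⅓)*(112929859/8840) = 112929859/26520 ≈ 4258.3)
h/c = (112929859/26520)/(-93198) = (112929859/26520)*(-1/93198) = -2304691/50441040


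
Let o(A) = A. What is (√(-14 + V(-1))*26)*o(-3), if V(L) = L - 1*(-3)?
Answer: -156*I*√3 ≈ -270.2*I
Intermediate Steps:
V(L) = 3 + L (V(L) = L + 3 = 3 + L)
(√(-14 + V(-1))*26)*o(-3) = (√(-14 + (3 - 1))*26)*(-3) = (√(-14 + 2)*26)*(-3) = (√(-12)*26)*(-3) = ((2*I*√3)*26)*(-3) = (52*I*√3)*(-3) = -156*I*√3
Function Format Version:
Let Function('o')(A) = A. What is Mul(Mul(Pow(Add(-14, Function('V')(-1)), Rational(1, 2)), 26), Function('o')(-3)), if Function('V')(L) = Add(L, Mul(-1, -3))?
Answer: Mul(-156, I, Pow(3, Rational(1, 2))) ≈ Mul(-270.20, I)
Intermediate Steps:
Function('V')(L) = Add(3, L) (Function('V')(L) = Add(L, 3) = Add(3, L))
Mul(Mul(Pow(Add(-14, Function('V')(-1)), Rational(1, 2)), 26), Function('o')(-3)) = Mul(Mul(Pow(Add(-14, Add(3, -1)), Rational(1, 2)), 26), -3) = Mul(Mul(Pow(Add(-14, 2), Rational(1, 2)), 26), -3) = Mul(Mul(Pow(-12, Rational(1, 2)), 26), -3) = Mul(Mul(Mul(2, I, Pow(3, Rational(1, 2))), 26), -3) = Mul(Mul(52, I, Pow(3, Rational(1, 2))), -3) = Mul(-156, I, Pow(3, Rational(1, 2)))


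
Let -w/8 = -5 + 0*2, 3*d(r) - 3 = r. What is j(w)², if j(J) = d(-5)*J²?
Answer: 10240000/9 ≈ 1.1378e+6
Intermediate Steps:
d(r) = 1 + r/3
w = 40 (w = -8*(-5 + 0*2) = -8*(-5 + 0) = -8*(-5) = 40)
j(J) = -2*J²/3 (j(J) = (1 + (⅓)*(-5))*J² = (1 - 5/3)*J² = -2*J²/3)
j(w)² = (-⅔*40²)² = (-⅔*1600)² = (-3200/3)² = 10240000/9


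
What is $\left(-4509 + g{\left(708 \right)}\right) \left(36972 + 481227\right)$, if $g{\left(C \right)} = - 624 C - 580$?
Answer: $-231573287319$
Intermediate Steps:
$g{\left(C \right)} = -580 - 624 C$
$\left(-4509 + g{\left(708 \right)}\right) \left(36972 + 481227\right) = \left(-4509 - 442372\right) \left(36972 + 481227\right) = \left(-4509 - 442372\right) 518199 = \left(-446881\right) 518199 = -231573287319$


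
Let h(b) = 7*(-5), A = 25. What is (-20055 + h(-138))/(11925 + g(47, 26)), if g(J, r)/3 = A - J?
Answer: -20090/11859 ≈ -1.6941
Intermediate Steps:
g(J, r) = 75 - 3*J (g(J, r) = 3*(25 - J) = 75 - 3*J)
h(b) = -35
(-20055 + h(-138))/(11925 + g(47, 26)) = (-20055 - 35)/(11925 + (75 - 3*47)) = -20090/(11925 + (75 - 141)) = -20090/(11925 - 66) = -20090/11859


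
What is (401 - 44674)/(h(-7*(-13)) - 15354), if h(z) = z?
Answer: 44273/15263 ≈ 2.9007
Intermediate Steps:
(401 - 44674)/(h(-7*(-13)) - 15354) = (401 - 44674)/(-7*(-13) - 15354) = -44273/(91 - 15354) = -44273/(-15263) = -44273*(-1/15263) = 44273/15263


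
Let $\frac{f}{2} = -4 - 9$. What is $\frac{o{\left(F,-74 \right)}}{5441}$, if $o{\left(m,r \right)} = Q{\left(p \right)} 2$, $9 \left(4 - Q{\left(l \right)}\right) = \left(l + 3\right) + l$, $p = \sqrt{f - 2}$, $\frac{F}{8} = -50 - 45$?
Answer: $\frac{22}{16323} - \frac{8 i \sqrt{7}}{48969} \approx 0.0013478 - 0.00043223 i$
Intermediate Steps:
$F = -760$ ($F = 8 \left(-50 - 45\right) = 8 \left(-95\right) = -760$)
$f = -26$ ($f = 2 \left(-4 - 9\right) = 2 \left(-13\right) = -26$)
$p = 2 i \sqrt{7}$ ($p = \sqrt{-26 - 2} = \sqrt{-28} = 2 i \sqrt{7} \approx 5.2915 i$)
$Q{\left(l \right)} = \frac{11}{3} - \frac{2 l}{9}$ ($Q{\left(l \right)} = 4 - \frac{\left(l + 3\right) + l}{9} = 4 - \frac{\left(3 + l\right) + l}{9} = 4 - \frac{3 + 2 l}{9} = 4 - \left(\frac{1}{3} + \frac{2 l}{9}\right) = \frac{11}{3} - \frac{2 l}{9}$)
$o{\left(m,r \right)} = \frac{22}{3} - \frac{8 i \sqrt{7}}{9}$ ($o{\left(m,r \right)} = \left(\frac{11}{3} - \frac{2 \cdot 2 i \sqrt{7}}{9}\right) 2 = \left(\frac{11}{3} - \frac{4 i \sqrt{7}}{9}\right) 2 = \frac{22}{3} - \frac{8 i \sqrt{7}}{9}$)
$\frac{o{\left(F,-74 \right)}}{5441} = \frac{\frac{22}{3} - \frac{8 i \sqrt{7}}{9}}{5441} = \left(\frac{22}{3} - \frac{8 i \sqrt{7}}{9}\right) \frac{1}{5441} = \frac{22}{16323} - \frac{8 i \sqrt{7}}{48969}$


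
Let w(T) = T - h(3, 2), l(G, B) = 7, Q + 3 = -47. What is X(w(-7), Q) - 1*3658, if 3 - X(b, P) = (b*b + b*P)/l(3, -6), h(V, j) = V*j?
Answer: -3772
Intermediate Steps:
Q = -50 (Q = -3 - 47 = -50)
w(T) = -6 + T (w(T) = T - 3*2 = T - 1*6 = T - 6 = -6 + T)
X(b, P) = 3 - b²/7 - P*b/7 (X(b, P) = 3 - (b*b + b*P)/7 = 3 - (b² + P*b)/7 = 3 - (b²/7 + P*b/7) = 3 + (-b²/7 - P*b/7) = 3 - b²/7 - P*b/7)
X(w(-7), Q) - 1*3658 = (3 - (-6 - 7)²/7 - ⅐*(-50)*(-6 - 7)) - 1*3658 = (3 - ⅐*(-13)² - ⅐*(-50)*(-13)) - 3658 = (3 - ⅐*169 - 650/7) - 3658 = (3 - 169/7 - 650/7) - 3658 = -114 - 3658 = -3772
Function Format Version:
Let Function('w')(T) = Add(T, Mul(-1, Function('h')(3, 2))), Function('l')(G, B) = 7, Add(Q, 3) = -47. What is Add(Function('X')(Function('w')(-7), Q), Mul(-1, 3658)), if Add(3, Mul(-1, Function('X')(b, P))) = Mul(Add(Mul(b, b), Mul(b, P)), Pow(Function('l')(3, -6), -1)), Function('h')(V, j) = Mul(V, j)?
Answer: -3772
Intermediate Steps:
Q = -50 (Q = Add(-3, -47) = -50)
Function('w')(T) = Add(-6, T) (Function('w')(T) = Add(T, Mul(-1, Mul(3, 2))) = Add(T, Mul(-1, 6)) = Add(T, -6) = Add(-6, T))
Function('X')(b, P) = Add(3, Mul(Rational(-1, 7), Pow(b, 2)), Mul(Rational(-1, 7), P, b)) (Function('X')(b, P) = Add(3, Mul(-1, Mul(Add(Mul(b, b), Mul(b, P)), Pow(7, -1)))) = Add(3, Mul(-1, Mul(Add(Pow(b, 2), Mul(P, b)), Rational(1, 7)))) = Add(3, Mul(-1, Add(Mul(Rational(1, 7), Pow(b, 2)), Mul(Rational(1, 7), P, b)))) = Add(3, Add(Mul(Rational(-1, 7), Pow(b, 2)), Mul(Rational(-1, 7), P, b))) = Add(3, Mul(Rational(-1, 7), Pow(b, 2)), Mul(Rational(-1, 7), P, b)))
Add(Function('X')(Function('w')(-7), Q), Mul(-1, 3658)) = Add(Add(3, Mul(Rational(-1, 7), Pow(Add(-6, -7), 2)), Mul(Rational(-1, 7), -50, Add(-6, -7))), Mul(-1, 3658)) = Add(Add(3, Mul(Rational(-1, 7), Pow(-13, 2)), Mul(Rational(-1, 7), -50, -13)), -3658) = Add(Add(3, Mul(Rational(-1, 7), 169), Rational(-650, 7)), -3658) = Add(Add(3, Rational(-169, 7), Rational(-650, 7)), -3658) = Add(-114, -3658) = -3772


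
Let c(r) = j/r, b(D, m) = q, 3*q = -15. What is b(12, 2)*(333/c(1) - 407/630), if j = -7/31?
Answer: 929477/126 ≈ 7376.8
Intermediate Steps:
q = -5 (q = (1/3)*(-15) = -5)
j = -7/31 (j = -7*1/31 = -7/31 ≈ -0.22581)
b(D, m) = -5
c(r) = -7/(31*r)
b(12, 2)*(333/c(1) - 407/630) = -5*(333/((-7/31/1)) - 407/630) = -5*(333/((-7/31*1)) - 407*1/630) = -5*(333/(-7/31) - 407/630) = -5*(333*(-31/7) - 407/630) = -5*(-10323/7 - 407/630) = -5*(-929477/630) = 929477/126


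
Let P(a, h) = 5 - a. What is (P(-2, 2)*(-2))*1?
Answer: -14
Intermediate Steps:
(P(-2, 2)*(-2))*1 = ((5 - 1*(-2))*(-2))*1 = ((5 + 2)*(-2))*1 = (7*(-2))*1 = -14*1 = -14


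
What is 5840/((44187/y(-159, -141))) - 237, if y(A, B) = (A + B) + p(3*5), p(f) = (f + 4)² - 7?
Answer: -3385653/14729 ≈ -229.86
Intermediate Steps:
p(f) = -7 + (4 + f)² (p(f) = (4 + f)² - 7 = -7 + (4 + f)²)
y(A, B) = 354 + A + B (y(A, B) = (A + B) + (-7 + (4 + 3*5)²) = (A + B) + (-7 + (4 + 15)²) = (A + B) + (-7 + 19²) = (A + B) + (-7 + 361) = (A + B) + 354 = 354 + A + B)
5840/((44187/y(-159, -141))) - 237 = 5840/((44187/(354 - 159 - 141))) - 237 = 5840/((44187/54)) - 237 = 5840/((44187*(1/54))) - 237 = 5840/(14729/18) - 237 = 5840*(18/14729) - 237 = 105120/14729 - 237 = -3385653/14729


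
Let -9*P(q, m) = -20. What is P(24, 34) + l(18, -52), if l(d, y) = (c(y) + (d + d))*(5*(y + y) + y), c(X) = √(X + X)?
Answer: -185308/9 - 1144*I*√26 ≈ -20590.0 - 5833.3*I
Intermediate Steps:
c(X) = √2*√X (c(X) = √(2*X) = √2*√X)
P(q, m) = 20/9 (P(q, m) = -⅑*(-20) = 20/9)
l(d, y) = 11*y*(2*d + √2*√y) (l(d, y) = (√2*√y + (d + d))*(5*(y + y) + y) = (√2*√y + 2*d)*(5*(2*y) + y) = (2*d + √2*√y)*(10*y + y) = (2*d + √2*√y)*(11*y) = 11*y*(2*d + √2*√y))
P(24, 34) + l(18, -52) = 20/9 + 11*(-52)*(2*18 + √2*√(-52)) = 20/9 + 11*(-52)*(36 + √2*(2*I*√13)) = 20/9 + 11*(-52)*(36 + 2*I*√26) = 20/9 + (-20592 - 1144*I*√26) = -185308/9 - 1144*I*√26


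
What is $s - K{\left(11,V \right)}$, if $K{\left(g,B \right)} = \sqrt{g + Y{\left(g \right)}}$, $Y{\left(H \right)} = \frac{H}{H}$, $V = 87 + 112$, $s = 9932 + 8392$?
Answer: $18324 - 2 \sqrt{3} \approx 18321.0$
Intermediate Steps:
$s = 18324$
$V = 199$
$Y{\left(H \right)} = 1$
$K{\left(g,B \right)} = \sqrt{1 + g}$ ($K{\left(g,B \right)} = \sqrt{g + 1} = \sqrt{1 + g}$)
$s - K{\left(11,V \right)} = 18324 - \sqrt{1 + 11} = 18324 - \sqrt{12} = 18324 - 2 \sqrt{3}$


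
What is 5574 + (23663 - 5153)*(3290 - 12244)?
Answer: -165732966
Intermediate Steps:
5574 + (23663 - 5153)*(3290 - 12244) = 5574 + 18510*(-8954) = 5574 - 165738540 = -165732966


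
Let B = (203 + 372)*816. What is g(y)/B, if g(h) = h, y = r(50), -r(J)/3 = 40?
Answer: -1/3910 ≈ -0.00025575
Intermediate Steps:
B = 469200 (B = 575*816 = 469200)
r(J) = -120 (r(J) = -3*40 = -120)
y = -120
g(y)/B = -120/469200 = -120*1/469200 = -1/3910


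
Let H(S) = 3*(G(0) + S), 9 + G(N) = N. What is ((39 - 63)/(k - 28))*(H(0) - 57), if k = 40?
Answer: 168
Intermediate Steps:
G(N) = -9 + N
H(S) = -27 + 3*S (H(S) = 3*((-9 + 0) + S) = 3*(-9 + S) = -27 + 3*S)
((39 - 63)/(k - 28))*(H(0) - 57) = ((39 - 63)/(40 - 28))*((-27 + 3*0) - 57) = (-24/12)*((-27 + 0) - 57) = (-24*1/12)*(-27 - 57) = -2*(-84) = 168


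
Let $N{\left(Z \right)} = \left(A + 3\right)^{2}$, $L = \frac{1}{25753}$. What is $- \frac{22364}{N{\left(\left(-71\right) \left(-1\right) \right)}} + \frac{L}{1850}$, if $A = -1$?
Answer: $- \frac{266372292549}{47643050} \approx -5591.0$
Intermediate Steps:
$L = \frac{1}{25753} \approx 3.883 \cdot 10^{-5}$
$N{\left(Z \right)} = 4$ ($N{\left(Z \right)} = \left(-1 + 3\right)^{2} = 2^{2} = 4$)
$- \frac{22364}{N{\left(\left(-71\right) \left(-1\right) \right)}} + \frac{L}{1850} = - \frac{22364}{4} + \frac{1}{25753 \cdot 1850} = \left(-22364\right) \frac{1}{4} + \frac{1}{25753} \cdot \frac{1}{1850} = -5591 + \frac{1}{47643050} = - \frac{266372292549}{47643050}$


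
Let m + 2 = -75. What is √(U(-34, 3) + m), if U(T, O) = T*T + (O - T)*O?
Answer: √1190 ≈ 34.496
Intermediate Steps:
m = -77 (m = -2 - 75 = -77)
U(T, O) = T² + O*(O - T)
√(U(-34, 3) + m) = √((3² + (-34)² - 1*3*(-34)) - 77) = √((9 + 1156 + 102) - 77) = √(1267 - 77) = √1190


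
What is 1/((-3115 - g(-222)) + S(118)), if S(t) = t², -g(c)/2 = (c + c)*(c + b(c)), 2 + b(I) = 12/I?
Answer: 1/209769 ≈ 4.7671e-6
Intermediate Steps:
b(I) = -2 + 12/I
g(c) = -4*c*(-2 + c + 12/c) (g(c) = -2*(c + c)*(c + (-2 + 12/c)) = -2*2*c*(-2 + c + 12/c) = -4*c*(-2 + c + 12/c))
1/((-3115 - g(-222)) + S(118)) = 1/((-3115 - (-48 - 4*(-222)*(-2 - 222))) + 118²) = 1/((-3115 - (-48 - 4*(-222)*(-224))) + 13924) = 1/((-3115 - (-48 - 198912)) + 13924) = 1/((-3115 - 1*(-198960)) + 13924) = 1/((-3115 + 198960) + 13924) = 1/(195845 + 13924) = 1/209769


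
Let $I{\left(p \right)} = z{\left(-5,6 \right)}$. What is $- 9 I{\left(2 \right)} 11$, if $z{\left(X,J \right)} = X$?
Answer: $495$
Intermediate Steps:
$I{\left(p \right)} = -5$
$- 9 I{\left(2 \right)} 11 = \left(-9\right) \left(-5\right) 11 = 45 \cdot 11 = 495$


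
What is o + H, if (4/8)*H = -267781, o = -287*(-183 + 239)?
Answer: -551634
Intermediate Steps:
o = -16072 (o = -287*56 = -16072)
H = -535562 (H = 2*(-267781) = -535562)
o + H = -16072 - 535562 = -551634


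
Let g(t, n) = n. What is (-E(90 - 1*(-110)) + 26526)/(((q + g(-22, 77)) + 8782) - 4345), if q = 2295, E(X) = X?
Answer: 26326/6809 ≈ 3.8664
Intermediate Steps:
(-E(90 - 1*(-110)) + 26526)/(((q + g(-22, 77)) + 8782) - 4345) = (-(90 - 1*(-110)) + 26526)/(((2295 + 77) + 8782) - 4345) = (-(90 + 110) + 26526)/((2372 + 8782) - 4345) = (-1*200 + 26526)/(11154 - 4345) = (-200 + 26526)/6809 = 26326*(1/6809) = 26326/6809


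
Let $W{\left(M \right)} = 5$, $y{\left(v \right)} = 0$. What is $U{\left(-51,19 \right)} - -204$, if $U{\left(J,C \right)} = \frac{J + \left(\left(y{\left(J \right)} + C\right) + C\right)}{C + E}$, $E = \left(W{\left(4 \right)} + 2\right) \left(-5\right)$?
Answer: $\frac{3277}{16} \approx 204.81$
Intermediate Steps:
$E = -35$ ($E = \left(5 + 2\right) \left(-5\right) = 7 \left(-5\right) = -35$)
$U{\left(J,C \right)} = \frac{J + 2 C}{-35 + C}$ ($U{\left(J,C \right)} = \frac{J + \left(\left(0 + C\right) + C\right)}{C - 35} = \frac{J + \left(C + C\right)}{-35 + C} = \frac{J + 2 C}{-35 + C}$)
$U{\left(-51,19 \right)} - -204 = \frac{-51 + 2 \cdot 19}{-35 + 19} - -204 = \frac{-51 + 38}{-16} + 204 = \left(- \frac{1}{16}\right) \left(-13\right) + 204 = \frac{13}{16} + 204 = \frac{3277}{16}$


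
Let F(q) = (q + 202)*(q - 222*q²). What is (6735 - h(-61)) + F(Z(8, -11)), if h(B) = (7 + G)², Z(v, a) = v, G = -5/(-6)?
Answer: -107111749/36 ≈ -2.9753e+6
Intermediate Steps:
G = ⅚ (G = -5*(-⅙) = ⅚ ≈ 0.83333)
h(B) = 2209/36 (h(B) = (7 + ⅚)² = (47/6)² = 2209/36)
F(q) = (202 + q)*(q - 222*q²)
(6735 - h(-61)) + F(Z(8, -11)) = (6735 - 1*2209/36) + 8*(202 - 44843*8 - 222*8²) = (6735 - 2209/36) + 8*(202 - 358744 - 222*64) = 240251/36 + 8*(202 - 358744 - 14208) = 240251/36 + 8*(-372750) = 240251/36 - 2982000 = -107111749/36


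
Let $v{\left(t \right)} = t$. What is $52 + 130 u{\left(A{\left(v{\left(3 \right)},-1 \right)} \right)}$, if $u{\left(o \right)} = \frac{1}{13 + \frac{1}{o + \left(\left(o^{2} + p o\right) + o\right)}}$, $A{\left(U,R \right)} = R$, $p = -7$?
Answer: $\frac{4888}{79} \approx 61.873$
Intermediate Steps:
$u{\left(o \right)} = \frac{1}{13 + \frac{1}{o^{2} - 5 o}}$ ($u{\left(o \right)} = \frac{1}{13 + \frac{1}{o + \left(\left(o^{2} - 7 o\right) + o\right)}} = \frac{1}{13 + \frac{1}{o + \left(o^{2} - 6 o\right)}} = \frac{1}{13 + \frac{1}{o^{2} - 5 o}}$)
$52 + 130 u{\left(A{\left(v{\left(3 \right)},-1 \right)} \right)} = 52 + 130 \left(- \frac{-5 - 1}{1 - -65 + 13 \left(-1\right)^{2}}\right) = 52 + 130 \left(\left(-1\right) \frac{1}{1 + 65 + 13 \cdot 1} \left(-6\right)\right) = 52 + 130 \left(\left(-1\right) \frac{1}{1 + 65 + 13} \left(-6\right)\right) = 52 + 130 \left(\left(-1\right) \frac{1}{79} \left(-6\right)\right) = 52 + 130 \cdot \frac{6}{79} = 52 + \frac{780}{79} = \frac{4888}{79}$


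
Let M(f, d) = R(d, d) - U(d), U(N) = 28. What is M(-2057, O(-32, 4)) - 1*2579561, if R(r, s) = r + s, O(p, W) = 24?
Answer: -2579541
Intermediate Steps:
M(f, d) = -28 + 2*d (M(f, d) = (d + d) - 1*28 = 2*d - 28 = -28 + 2*d)
M(-2057, O(-32, 4)) - 1*2579561 = (-28 + 2*24) - 1*2579561 = (-28 + 48) - 2579561 = 20 - 2579561 = -2579541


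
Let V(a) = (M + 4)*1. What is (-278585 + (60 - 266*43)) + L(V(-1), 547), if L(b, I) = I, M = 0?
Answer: -289416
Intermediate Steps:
V(a) = 4 (V(a) = (0 + 4)*1 = 4*1 = 4)
(-278585 + (60 - 266*43)) + L(V(-1), 547) = (-278585 + (60 - 266*43)) + 547 = (-278585 + (60 - 11438)) + 547 = (-278585 - 11378) + 547 = -289963 + 547 = -289416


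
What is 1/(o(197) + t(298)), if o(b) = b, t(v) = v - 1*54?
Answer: 1/441 ≈ 0.0022676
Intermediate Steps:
t(v) = -54 + v (t(v) = v - 54 = -54 + v)
1/(o(197) + t(298)) = 1/(197 + (-54 + 298)) = 1/(197 + 244) = 1/441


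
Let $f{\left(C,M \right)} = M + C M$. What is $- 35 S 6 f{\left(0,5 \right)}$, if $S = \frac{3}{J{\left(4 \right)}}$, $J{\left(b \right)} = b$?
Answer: $- \frac{1575}{2} \approx -787.5$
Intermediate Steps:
$S = \frac{3}{4} \approx 0.75$
$- 35 S 6 f{\left(0,5 \right)} = \left(-35\right) \frac{3}{4} \cdot 6 \cdot 5 \left(1 + 0\right) = - \frac{105 \cdot 6 \cdot 5 \cdot 1}{4} = - \frac{105 \cdot 6 \cdot 5}{4} = \left(- \frac{105}{4}\right) 30 = - \frac{1575}{2}$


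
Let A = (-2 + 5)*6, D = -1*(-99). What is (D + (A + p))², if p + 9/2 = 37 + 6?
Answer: 96721/4 ≈ 24180.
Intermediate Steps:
D = 99
p = 77/2 (p = -9/2 + (37 + 6) = -9/2 + 43 = 77/2 ≈ 38.500)
A = 18 (A = 3*6 = 18)
(D + (A + p))² = (99 + (18 + 77/2))² = (99 + 113/2)² = (311/2)² = 96721/4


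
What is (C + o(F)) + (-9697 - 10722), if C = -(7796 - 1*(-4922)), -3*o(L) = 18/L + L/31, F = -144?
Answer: -24652745/744 ≈ -33135.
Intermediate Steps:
o(L) = -6/L - L/93 (o(L) = -(18/L + L/31)/3 = -6/L - L/93)
C = -12718 (C = -(7796 + 4922) = -1*12718 = -12718)
(C + o(F)) + (-9697 - 10722) = (-12718 + (-6/(-144) - 1/93*(-144))) + (-9697 - 10722) = (-12718 + (-6*(-1/144) + 48/31)) - 20419 = (-12718 + (1/24 + 48/31)) - 20419 = (-12718 + 1183/744) - 20419 = -9461009/744 - 20419 = -24652745/744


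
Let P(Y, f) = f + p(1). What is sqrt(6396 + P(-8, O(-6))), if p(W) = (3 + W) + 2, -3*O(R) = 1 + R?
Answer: sqrt(57633)/3 ≈ 80.023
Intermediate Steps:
O(R) = -1/3 - R/3 (O(R) = -(1 + R)/3 = -1/3 - R/3)
p(W) = 5 + W
P(Y, f) = 6 + f (P(Y, f) = f + (5 + 1) = f + 6 = 6 + f)
sqrt(6396 + P(-8, O(-6))) = sqrt(6396 + (6 + (-1/3 - 1/3*(-6)))) = sqrt(6396 + (6 + (-1/3 + 2))) = sqrt(6396 + (6 + 5/3)) = sqrt(6396 + 23/3) = sqrt(19211/3) = sqrt(57633)/3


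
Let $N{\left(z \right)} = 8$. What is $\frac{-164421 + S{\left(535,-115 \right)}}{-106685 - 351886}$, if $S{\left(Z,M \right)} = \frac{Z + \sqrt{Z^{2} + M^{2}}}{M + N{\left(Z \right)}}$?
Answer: $\frac{164426}{458571} + \frac{5 \sqrt{11978}}{49067097} \approx 0.35857$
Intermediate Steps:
$S{\left(Z,M \right)} = \frac{Z + \sqrt{M^{2} + Z^{2}}}{8 + M}$ ($S{\left(Z,M \right)} = \frac{Z + \sqrt{Z^{2} + M^{2}}}{M + 8} = \frac{Z + \sqrt{M^{2} + Z^{2}}}{8 + M}$)
$\frac{-164421 + S{\left(535,-115 \right)}}{-106685 - 351886} = \frac{-164421 + \frac{535 + \sqrt{\left(-115\right)^{2} + 535^{2}}}{8 - 115}}{-106685 - 351886} = \frac{-164421 + \frac{535 + \sqrt{13225 + 286225}}{-107}}{-458571} = \left(-164421 - \frac{535 + \sqrt{299450}}{107}\right) \left(- \frac{1}{458571}\right) = \left(-164421 - \frac{535 + 5 \sqrt{11978}}{107}\right) \left(- \frac{1}{458571}\right) = \left(-164421 - \left(5 + \frac{5 \sqrt{11978}}{107}\right)\right) \left(- \frac{1}{458571}\right) = \left(-164426 - \frac{5 \sqrt{11978}}{107}\right) \left(- \frac{1}{458571}\right) = \frac{164426}{458571} + \frac{5 \sqrt{11978}}{49067097}$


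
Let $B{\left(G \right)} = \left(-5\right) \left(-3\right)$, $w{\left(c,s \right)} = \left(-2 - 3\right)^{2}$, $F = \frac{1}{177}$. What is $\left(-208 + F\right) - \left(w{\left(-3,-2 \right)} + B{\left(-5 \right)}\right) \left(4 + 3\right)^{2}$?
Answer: $- \frac{383735}{177} \approx -2168.0$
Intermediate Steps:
$F = \frac{1}{177} \approx 0.0056497$
$w{\left(c,s \right)} = 25$ ($w{\left(c,s \right)} = \left(-5\right)^{2} = 25$)
$B{\left(G \right)} = 15$
$\left(-208 + F\right) - \left(w{\left(-3,-2 \right)} + B{\left(-5 \right)}\right) \left(4 + 3\right)^{2} = \left(-208 + \frac{1}{177}\right) - \left(25 + 15\right) \left(4 + 3\right)^{2} = - \frac{36815}{177} - 40 \cdot 7^{2} = - \frac{36815}{177} - 40 \cdot 49 = - \frac{36815}{177} - 1960 = - \frac{383735}{177}$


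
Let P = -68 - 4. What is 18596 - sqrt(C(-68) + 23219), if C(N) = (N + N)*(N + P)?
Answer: 18596 - sqrt(42259) ≈ 18390.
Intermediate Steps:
P = -72
C(N) = 2*N*(-72 + N) (C(N) = (N + N)*(N - 72) = (2*N)*(-72 + N) = 2*N*(-72 + N))
18596 - sqrt(C(-68) + 23219) = 18596 - sqrt(2*(-68)*(-72 - 68) + 23219) = 18596 - sqrt(2*(-68)*(-140) + 23219) = 18596 - sqrt(19040 + 23219) = 18596 - sqrt(42259)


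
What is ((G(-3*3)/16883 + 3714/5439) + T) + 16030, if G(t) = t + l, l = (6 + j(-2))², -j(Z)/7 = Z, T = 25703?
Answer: 1277421957344/30608879 ≈ 41734.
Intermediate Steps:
j(Z) = -7*Z
l = 400 (l = (6 - 7*(-2))² = (6 + 14)² = 20² = 400)
G(t) = 400 + t (G(t) = t + 400 = 400 + t)
((G(-3*3)/16883 + 3714/5439) + T) + 16030 = (((400 - 3*3)/16883 + 3714/5439) + 25703) + 16030 = (((400 - 9)*(1/16883) + 3714*(1/5439)) + 25703) + 16030 = ((391*(1/16883) + 1238/1813) + 25703) + 16030 = ((391/16883 + 1238/1813) + 25703) + 16030 = (21610037/30608879 + 25703) + 16030 = 786761626974/30608879 + 16030 = 1277421957344/30608879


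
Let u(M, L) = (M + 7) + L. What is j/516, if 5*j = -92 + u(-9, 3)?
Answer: -91/2580 ≈ -0.035271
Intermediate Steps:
u(M, L) = 7 + L + M (u(M, L) = (7 + M) + L = 7 + L + M)
j = -91/5 (j = (-92 + (7 + 3 - 9))/5 = (-92 + 1)/5 = (⅕)*(-91) = -91/5 ≈ -18.200)
j/516 = -91/5/516 = -91/5*1/516 = -91/2580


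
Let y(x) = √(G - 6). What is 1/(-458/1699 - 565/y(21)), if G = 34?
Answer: 21787976/921469330833 - 3261859130*√7/921469330833 ≈ -0.0093419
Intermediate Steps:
y(x) = 2*√7 (y(x) = √(34 - 6) = √28 = 2*√7)
1/(-458/1699 - 565/y(21)) = 1/(-458/1699 - 565*√7/14)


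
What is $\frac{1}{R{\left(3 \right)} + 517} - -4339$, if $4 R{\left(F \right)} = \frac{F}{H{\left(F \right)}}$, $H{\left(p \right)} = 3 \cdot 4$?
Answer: $\frac{35896563}{8273} \approx 4339.0$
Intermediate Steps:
$H{\left(p \right)} = 12$
$R{\left(F \right)} = \frac{F}{48}$ ($R{\left(F \right)} = \frac{F \frac{1}{12}}{4} = \frac{\frac{1}{12} F}{4} = \frac{F}{48}$)
$\frac{1}{R{\left(3 \right)} + 517} - -4339 = \frac{1}{\frac{1}{48} \cdot 3 + 517} - -4339 = \frac{1}{\frac{1}{16} + 517} + 4339 = \frac{1}{\frac{8273}{16}} + 4339 = \frac{16}{8273} + 4339 = \frac{35896563}{8273}$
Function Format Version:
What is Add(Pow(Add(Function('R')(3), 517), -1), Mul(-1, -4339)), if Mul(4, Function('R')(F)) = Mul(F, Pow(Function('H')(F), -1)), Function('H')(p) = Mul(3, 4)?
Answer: Rational(35896563, 8273) ≈ 4339.0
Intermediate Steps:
Function('H')(p) = 12
Function('R')(F) = Mul(Rational(1, 48), F) (Function('R')(F) = Mul(Rational(1, 4), Mul(F, Pow(12, -1))) = Mul(Rational(1, 4), Mul(F, Rational(1, 12))) = Mul(Rational(1, 4), Mul(Rational(1, 12), F)) = Mul(Rational(1, 48), F))
Add(Pow(Add(Function('R')(3), 517), -1), Mul(-1, -4339)) = Add(Pow(Add(Mul(Rational(1, 48), 3), 517), -1), Mul(-1, -4339)) = Add(Pow(Add(Rational(1, 16), 517), -1), 4339) = Add(Pow(Rational(8273, 16), -1), 4339) = Add(Rational(16, 8273), 4339) = Rational(35896563, 8273)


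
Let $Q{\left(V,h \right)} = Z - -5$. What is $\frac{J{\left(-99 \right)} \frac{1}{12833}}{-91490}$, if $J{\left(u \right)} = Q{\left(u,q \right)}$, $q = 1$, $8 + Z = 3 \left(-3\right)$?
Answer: $\frac{6}{587045585} \approx 1.0221 \cdot 10^{-8}$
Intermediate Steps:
$Z = -17$ ($Z = -8 + 3 \left(-3\right) = -8 - 9 = -17$)
$Q{\left(V,h \right)} = -12$ ($Q{\left(V,h \right)} = -17 - -5 = -17 + 5 = -12$)
$J{\left(u \right)} = -12$
$\frac{J{\left(-99 \right)} \frac{1}{12833}}{-91490} = \frac{\left(-12\right) \frac{1}{12833}}{-91490} = \left(-12\right) \frac{1}{12833} \left(- \frac{1}{91490}\right) = \left(- \frac{12}{12833}\right) \left(- \frac{1}{91490}\right) = \frac{6}{587045585}$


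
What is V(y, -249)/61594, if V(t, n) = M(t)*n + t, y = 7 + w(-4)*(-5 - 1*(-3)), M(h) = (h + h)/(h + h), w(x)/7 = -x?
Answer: -149/30797 ≈ -0.0048381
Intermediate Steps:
w(x) = -7*x (w(x) = 7*(-x) = -7*x)
M(h) = 1 (M(h) = (2*h)/((2*h)) = (2*h)*(1/(2*h)) = 1)
y = -49 (y = 7 + (-7*(-4))*(-5 - 1*(-3)) = 7 + 28*(-5 + 3) = 7 + 28*(-2) = 7 - 56 = -49)
V(t, n) = n + t (V(t, n) = 1*n + t = n + t)
V(y, -249)/61594 = (-249 - 49)/61594 = -298*1/61594 = -149/30797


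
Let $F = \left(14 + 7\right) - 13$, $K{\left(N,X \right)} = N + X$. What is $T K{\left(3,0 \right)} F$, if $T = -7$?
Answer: $-168$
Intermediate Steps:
$F = 8$ ($F = 21 - 13 = 8$)
$T K{\left(3,0 \right)} F = - 7 \left(3 + 0\right) 8 = \left(-7\right) 3 \cdot 8 = \left(-21\right) 8 = -168$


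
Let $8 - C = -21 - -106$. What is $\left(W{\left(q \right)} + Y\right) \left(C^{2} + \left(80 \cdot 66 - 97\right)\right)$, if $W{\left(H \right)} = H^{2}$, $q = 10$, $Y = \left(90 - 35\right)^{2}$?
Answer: $34725000$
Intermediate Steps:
$Y = 3025$ ($Y = 55^{2} = 3025$)
$C = -77$ ($C = 8 - \left(-21 - -106\right) = 8 - \left(-21 + 106\right) = 8 - 85 = -77$)
$\left(W{\left(q \right)} + Y\right) \left(C^{2} + \left(80 \cdot 66 - 97\right)\right) = \left(10^{2} + 3025\right) \left(\left(-77\right)^{2} + \left(80 \cdot 66 - 97\right)\right) = \left(100 + 3025\right) \left(5929 + \left(5280 - 97\right)\right) = 3125 \left(5929 + 5183\right) = 3125 \cdot 11112 = 34725000$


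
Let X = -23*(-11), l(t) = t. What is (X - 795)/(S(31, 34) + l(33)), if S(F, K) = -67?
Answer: 271/17 ≈ 15.941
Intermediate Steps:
X = 253
(X - 795)/(S(31, 34) + l(33)) = (253 - 795)/(-67 + 33) = -542/(-34) = -542*(-1/34) = 271/17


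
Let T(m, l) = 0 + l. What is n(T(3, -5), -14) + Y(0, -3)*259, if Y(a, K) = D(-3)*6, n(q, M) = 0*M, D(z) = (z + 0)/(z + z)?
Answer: 777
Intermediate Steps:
D(z) = ½ (D(z) = z/((2*z)) = z*(1/(2*z)) = ½)
T(m, l) = l
n(q, M) = 0
Y(a, K) = 3 (Y(a, K) = (½)*6 = 3)
n(T(3, -5), -14) + Y(0, -3)*259 = 0 + 3*259 = 0 + 777 = 777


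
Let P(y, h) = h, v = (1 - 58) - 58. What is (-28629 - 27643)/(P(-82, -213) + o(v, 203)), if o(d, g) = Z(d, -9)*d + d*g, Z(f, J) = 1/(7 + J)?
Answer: 112544/47001 ≈ 2.3945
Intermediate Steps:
v = -115 (v = -57 - 58 = -115)
o(d, g) = -d/2 + d*g (o(d, g) = d/(7 - 9) + d*g = d/(-2) + d*g = -d/2 + d*g)
(-28629 - 27643)/(P(-82, -213) + o(v, 203)) = (-28629 - 27643)/(-213 - 115*(-1/2 + 203)) = -56272/(-213 - 115*405/2) = -56272/(-213 - 46575/2) = -56272/(-47001/2) = -56272*(-2/47001) = 112544/47001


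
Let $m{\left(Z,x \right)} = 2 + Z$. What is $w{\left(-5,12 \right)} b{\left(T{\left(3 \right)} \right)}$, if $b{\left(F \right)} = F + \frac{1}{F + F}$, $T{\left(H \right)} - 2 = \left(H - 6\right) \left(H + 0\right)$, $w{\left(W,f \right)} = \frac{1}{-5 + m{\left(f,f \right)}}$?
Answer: $- \frac{11}{14} \approx -0.78571$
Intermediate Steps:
$w{\left(W,f \right)} = \frac{1}{-3 + f}$ ($w{\left(W,f \right)} = \frac{1}{-5 + \left(2 + f\right)} = \frac{1}{-3 + f}$)
$T{\left(H \right)} = 2 + H \left(-6 + H\right)$ ($T{\left(H \right)} = 2 + \left(H - 6\right) \left(H + 0\right) = 2 + \left(-6 + H\right) H = 2 + H \left(-6 + H\right)$)
$b{\left(F \right)} = F + \frac{1}{2 F}$
$w{\left(-5,12 \right)} b{\left(T{\left(3 \right)} \right)} = \frac{\left(2 + 3^{2} - 18\right) + \frac{1}{2 \left(2 + 3^{2} - 18\right)}}{-3 + 12} = \frac{\left(2 + 9 - 18\right) + \frac{1}{2 \left(2 + 9 - 18\right)}}{9} = \frac{-7 + \frac{1}{2 \left(-7\right)}}{9} = \frac{-7 + \frac{1}{2} \left(- \frac{1}{7}\right)}{9} = \frac{-7 - \frac{1}{14}}{9} = \frac{1}{9} \left(- \frac{99}{14}\right) = - \frac{11}{14}$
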